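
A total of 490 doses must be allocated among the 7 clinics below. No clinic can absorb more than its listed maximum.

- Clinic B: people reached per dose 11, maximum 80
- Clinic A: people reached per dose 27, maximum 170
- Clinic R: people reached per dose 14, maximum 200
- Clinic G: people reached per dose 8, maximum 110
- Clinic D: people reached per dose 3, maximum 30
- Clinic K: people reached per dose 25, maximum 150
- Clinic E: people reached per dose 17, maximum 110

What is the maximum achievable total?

Rank by people reached per dose: Clinic A 27 > Clinic K 25 > Clinic E 17 > Clinic R 14 > Clinic B 11 > Clinic G 8 > Clinic D 3.
Clinic A takes 170 to reach its cap of 170 → 320 left.
Give Clinic K 150 to hit its cap of 150 → 170 left.
Give Clinic E 110 to hit its cap of 110 → 60 left.
Clinic R: +60 (room for 200) → 60. Pool exhausted.
Total = 27×170 + 14×60 + 25×150 + 17×110 = 11050.

11050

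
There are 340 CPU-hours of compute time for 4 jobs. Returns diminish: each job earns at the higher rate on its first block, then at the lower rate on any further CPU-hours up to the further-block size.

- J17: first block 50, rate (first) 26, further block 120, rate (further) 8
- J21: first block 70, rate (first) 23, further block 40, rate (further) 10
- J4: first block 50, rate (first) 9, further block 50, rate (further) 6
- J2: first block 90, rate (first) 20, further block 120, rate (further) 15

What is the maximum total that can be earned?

Rank every tier by rate: J17/T1 26 > J21/T1 23 > J2/T1 20 > J2/T2 15 > J21/T2 10 > J4/T1 9 > J17/T2 8 > J4/T2 6.
J17 T1 at 26: fill all 50 — 290 left.
Fill J21 T1 block (70 at 23) — 220 left.
Fill J2 T1 block (90 at 20) — 130 left.
Fill J2 T2 block (120 at 15) — 10 left.
J21 T2 at 10: only 10 left, fill 10.
Total = 26×50 + 23×70 + 20×90 + 15×120 + 10×10 = 6610.

6610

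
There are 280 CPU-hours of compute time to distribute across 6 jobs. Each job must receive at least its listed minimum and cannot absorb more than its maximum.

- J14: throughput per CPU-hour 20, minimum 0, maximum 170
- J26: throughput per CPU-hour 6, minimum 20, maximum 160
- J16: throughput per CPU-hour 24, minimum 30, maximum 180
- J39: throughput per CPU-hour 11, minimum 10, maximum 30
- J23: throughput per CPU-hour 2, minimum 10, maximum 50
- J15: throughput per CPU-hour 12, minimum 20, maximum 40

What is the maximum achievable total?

Meeting every minimum uses 0+20+30+10+10+20 = 90 CPU-hours, leaving 190.
Order the jobs by throughput per CPU-hour: J16 24 > J14 20 > J15 12 > J39 11 > J26 6 > J23 2.
J16: +150 to 180 (cap) → 40 left.
Only 40 left; J14 takes them to reach 40.
Total = 20×40 + 6×20 + 24×180 + 11×10 + 2×10 + 12×20 = 5610.

5610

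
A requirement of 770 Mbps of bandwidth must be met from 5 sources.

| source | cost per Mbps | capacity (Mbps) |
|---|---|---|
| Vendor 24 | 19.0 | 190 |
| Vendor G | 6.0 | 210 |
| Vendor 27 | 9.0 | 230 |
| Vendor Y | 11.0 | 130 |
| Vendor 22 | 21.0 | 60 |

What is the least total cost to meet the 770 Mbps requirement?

Fill from the cheapest source first.
Take 210 from Vendor G at 6.0 → need 560 more.
Vendor 27 (9.0): use full 230 → 330 Mbps to go.
Vendor Y (11.0): use full 130 → 200 Mbps to go.
Take 190 from Vendor 24 at 19.0 → need 10 more.
Vendor 22 (21.0): take the remaining 10 → done.
Cost = 210×6.0 + 230×9.0 + 130×11.0 + 190×19.0 + 10×21.0 = 8580.

8580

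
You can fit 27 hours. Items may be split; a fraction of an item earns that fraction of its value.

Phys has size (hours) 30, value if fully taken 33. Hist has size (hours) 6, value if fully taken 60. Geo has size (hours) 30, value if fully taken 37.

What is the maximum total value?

Sort by value density: Hist 60/6≈10, Geo 37/30≈1.23, Phys 33/30≈1.1.
All 6 hours of Hist fit (value 60) ; 21 remain.
Only 21 hours remain; take 21/30 of Geo for value 37×21/30 = 25.9.
Total value = 85.9.

85.9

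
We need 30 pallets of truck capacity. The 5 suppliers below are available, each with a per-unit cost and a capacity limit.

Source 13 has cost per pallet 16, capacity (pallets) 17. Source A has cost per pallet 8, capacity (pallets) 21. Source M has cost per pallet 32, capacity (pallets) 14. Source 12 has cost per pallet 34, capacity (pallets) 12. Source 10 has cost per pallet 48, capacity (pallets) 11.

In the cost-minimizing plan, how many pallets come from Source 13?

Use suppliers in increasing cost order.
Source A (8): use full 21 ; 9 pallets to go.
Source 13 at 16: take 9 of its 17 ; requirement met.
Source M, Source 12, Source 10: unused.

9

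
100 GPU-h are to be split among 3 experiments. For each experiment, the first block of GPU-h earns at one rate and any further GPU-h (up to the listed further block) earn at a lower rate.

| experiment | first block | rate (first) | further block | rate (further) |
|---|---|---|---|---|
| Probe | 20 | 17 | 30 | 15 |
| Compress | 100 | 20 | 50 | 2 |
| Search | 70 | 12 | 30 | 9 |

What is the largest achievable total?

2000

Treat each block as its own option and order by rate: Compress/T1 20 > Probe/T1 17 > Probe/T2 15 > Search/T1 12 > Search/T2 9 > Compress/T2 2.
Fill Compress T1 block (100 at 20) ; 0 left.
Total = 20×100 = 2000.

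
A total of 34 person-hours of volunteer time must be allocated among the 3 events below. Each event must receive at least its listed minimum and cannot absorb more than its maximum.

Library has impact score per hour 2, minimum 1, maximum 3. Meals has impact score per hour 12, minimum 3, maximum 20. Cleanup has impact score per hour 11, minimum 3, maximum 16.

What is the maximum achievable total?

Meeting every minimum uses 1+3+3 = 7 person-hours, leaving 27.
Order the events by impact score per hour: Meals 12 > Cleanup 11 > Library 2.
Meals: +17 to 20 (cap) — 10 left.
Only 10 left; Cleanup takes them to reach 13.
Total = 2×1 + 12×20 + 11×13 = 385.

385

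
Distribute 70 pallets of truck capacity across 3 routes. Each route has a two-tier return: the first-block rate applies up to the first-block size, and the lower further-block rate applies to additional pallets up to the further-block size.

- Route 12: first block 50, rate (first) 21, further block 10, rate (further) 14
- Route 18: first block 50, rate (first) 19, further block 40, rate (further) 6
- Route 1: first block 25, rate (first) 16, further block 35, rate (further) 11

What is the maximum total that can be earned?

1430

Treat each block as its own option and order by rate: Route 12/tier1 21 > Route 18/tier1 19 > Route 1/tier1 16 > Route 12/tier2 14 > Route 1/tier2 11 > Route 18/tier2 6.
Route 12 tier1 at 21: fill all 50 → 20 left.
Route 18 tier1 at 19: only 20 left, fill 20.
Total = 21×50 + 19×20 = 1430.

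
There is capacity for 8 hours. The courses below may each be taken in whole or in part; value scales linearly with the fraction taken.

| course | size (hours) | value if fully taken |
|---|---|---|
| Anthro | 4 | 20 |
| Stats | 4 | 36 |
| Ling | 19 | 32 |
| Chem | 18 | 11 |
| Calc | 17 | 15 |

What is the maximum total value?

Best value per unit of size first: Stats 36/4≈9, Anthro 20/4≈5, Ling 32/19≈1.68, Calc 15/17≈0.882, Chem 11/18≈0.611.
Stats: take in full, 4 hours for value 36 → 4 left.
Anthro: take in full, 4 hours for value 20 → 0 left.
Total value = 56.

56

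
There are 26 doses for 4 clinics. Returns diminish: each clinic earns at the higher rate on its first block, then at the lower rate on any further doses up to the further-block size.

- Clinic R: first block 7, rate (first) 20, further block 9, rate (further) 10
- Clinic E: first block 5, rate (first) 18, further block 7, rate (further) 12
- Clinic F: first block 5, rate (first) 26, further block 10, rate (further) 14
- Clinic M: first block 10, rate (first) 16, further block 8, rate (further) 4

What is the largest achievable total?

Treat each block as its own option and order by rate: Clinic F/T1 26 > Clinic R/T1 20 > Clinic E/T1 18 > Clinic M/T1 16 > Clinic F/T2 14 > Clinic E/T2 12 > Clinic R/T2 10 > Clinic M/T2 4.
Clinic F/T1 (26): +5 ; 21 left.
Clinic R/T1 (20): +7 ; 14 left.
Clinic E T1 at 18: fill all 5 ; 9 left.
Clinic M/T1: +9 of 10 at 16; pool empty.
Total = 26×5 + 20×7 + 18×5 + 16×9 = 504.

504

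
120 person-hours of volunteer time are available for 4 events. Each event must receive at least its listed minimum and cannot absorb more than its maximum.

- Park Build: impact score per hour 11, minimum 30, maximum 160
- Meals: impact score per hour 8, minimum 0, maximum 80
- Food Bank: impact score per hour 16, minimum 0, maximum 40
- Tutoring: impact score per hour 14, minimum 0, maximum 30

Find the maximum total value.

1610

Meeting every minimum uses 30+0+0+0 = 30 person-hours, leaving 90.
Highest impact score per hour first: Food Bank 16 > Tutoring 14 > Park Build 11 > Meals 8.
Food Bank takes 40 more to reach its cap of 40 ; 50 left.
Tutoring takes 30 more to reach its cap of 30 ; 20 left.
Park Build: +20 (room for 130) → 50. Pool exhausted.
Total = 11×50 + 16×40 + 14×30 = 1610.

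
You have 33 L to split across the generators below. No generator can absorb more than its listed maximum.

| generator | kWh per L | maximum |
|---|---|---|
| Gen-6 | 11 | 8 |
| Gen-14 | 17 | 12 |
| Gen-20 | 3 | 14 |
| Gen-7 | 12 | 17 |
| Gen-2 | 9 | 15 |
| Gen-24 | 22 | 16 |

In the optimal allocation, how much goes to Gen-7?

Rank by kWh per L: Gen-24 22 > Gen-14 17 > Gen-7 12 > Gen-6 11 > Gen-2 9 > Gen-20 3.
Give Gen-24 16 to hit its cap of 16 → 17 left.
Give Gen-14 12 to hit its cap of 12 → 5 left.
Only 5 left; Gen-7 takes them to reach 5.

5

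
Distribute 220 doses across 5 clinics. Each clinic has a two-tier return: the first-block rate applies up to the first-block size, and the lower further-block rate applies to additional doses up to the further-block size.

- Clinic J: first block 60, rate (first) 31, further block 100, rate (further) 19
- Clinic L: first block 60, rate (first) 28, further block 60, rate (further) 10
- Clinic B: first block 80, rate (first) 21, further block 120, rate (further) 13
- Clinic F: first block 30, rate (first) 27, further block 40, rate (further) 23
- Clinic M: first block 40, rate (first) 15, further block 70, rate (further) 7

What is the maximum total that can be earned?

Order all 10 blocks by rate: Clinic J/T1 31 > Clinic L/T1 28 > Clinic F/T1 27 > Clinic F/T2 23 > Clinic B/T1 21 > Clinic J/T2 19 > Clinic M/T1 15 > Clinic B/T2 13 > Clinic L/T2 10 > Clinic M/T2 7.
Clinic J/T1 (31): +60 → 160 left.
Clinic L/T1 (28): +60 → 100 left.
Fill Clinic F T1 block (30 at 27) → 70 left.
Clinic F/T2 (23): +40 → 30 left.
30 remain; put them into Clinic B T1 at 21.
Total = 31×60 + 28×60 + 27×30 + 23×40 + 21×30 = 5900.

5900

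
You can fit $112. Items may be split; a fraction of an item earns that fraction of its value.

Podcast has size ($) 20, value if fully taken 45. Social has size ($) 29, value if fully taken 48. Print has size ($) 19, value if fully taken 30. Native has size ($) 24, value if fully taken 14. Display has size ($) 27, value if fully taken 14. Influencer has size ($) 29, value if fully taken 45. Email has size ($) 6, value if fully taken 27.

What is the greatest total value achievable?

200.25

Sort by value density: Email 27/6≈4.5, Podcast 45/20≈2.25, Social 48/29≈1.66, Print 30/19≈1.58, Influencer 45/29≈1.55, Native 14/24≈0.583, Display 14/27≈0.519.
Email: take in full, 6 $ for value 27 — 106 left.
All 20 $ of Podcast fit (value 45) — 86 remain.
All 29 $ of Social fit (value 48) — 57 remain.
Print: take in full, 19 $ for value 30 — 38 left.
Take all of Influencer (29 $, value 45) — 9 $ left.
Fill the last 9 $ with part of Native: 9/24 of it earns 5.25.
Total value = 200.25.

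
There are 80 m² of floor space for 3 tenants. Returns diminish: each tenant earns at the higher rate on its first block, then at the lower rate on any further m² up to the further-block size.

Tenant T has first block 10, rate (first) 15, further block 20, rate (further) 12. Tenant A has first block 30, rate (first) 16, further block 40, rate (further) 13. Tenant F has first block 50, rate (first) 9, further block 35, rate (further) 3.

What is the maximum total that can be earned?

Rank every tier by rate: Tenant A/first 16 > Tenant T/first 15 > Tenant A/second 13 > Tenant T/second 12 > Tenant F/first 9 > Tenant F/second 3.
Tenant A/first (16): +30 ; 50 left.
Tenant T first at 15: fill all 10 ; 40 left.
Tenant A second at 13: fill all 40 ; 0 left.
Total = 16×30 + 15×10 + 13×40 = 1150.

1150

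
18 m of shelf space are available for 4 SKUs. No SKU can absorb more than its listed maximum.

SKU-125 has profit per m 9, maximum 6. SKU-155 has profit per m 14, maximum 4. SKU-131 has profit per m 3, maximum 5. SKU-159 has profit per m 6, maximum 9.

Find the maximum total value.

158

Rank by profit per m: SKU-155 14 > SKU-125 9 > SKU-159 6 > SKU-131 3.
Give SKU-155 4 to hit its cap of 4 → 14 left.
SKU-125: +6 to 6 (cap) → 8 left.
Only 8 left; SKU-159 takes them to reach 8.
Total = 9×6 + 14×4 + 6×8 = 158.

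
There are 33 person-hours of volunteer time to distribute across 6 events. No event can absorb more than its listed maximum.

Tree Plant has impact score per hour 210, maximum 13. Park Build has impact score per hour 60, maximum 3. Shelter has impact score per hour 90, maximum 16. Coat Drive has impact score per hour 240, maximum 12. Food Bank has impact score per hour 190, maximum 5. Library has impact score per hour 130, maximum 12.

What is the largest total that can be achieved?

6950

Rank by impact score per hour: Coat Drive 240 > Tree Plant 210 > Food Bank 190 > Library 130 > Shelter 90 > Park Build 60.
Give Coat Drive 12 to hit its cap of 12 — 21 left.
Tree Plant takes 13 to reach its cap of 13 — 8 left.
Food Bank takes 5 to reach its cap of 5 — 3 left.
Library has room for 12 but only 3 remain, so it gets 3.
Total = 210×13 + 240×12 + 190×5 + 130×3 = 6950.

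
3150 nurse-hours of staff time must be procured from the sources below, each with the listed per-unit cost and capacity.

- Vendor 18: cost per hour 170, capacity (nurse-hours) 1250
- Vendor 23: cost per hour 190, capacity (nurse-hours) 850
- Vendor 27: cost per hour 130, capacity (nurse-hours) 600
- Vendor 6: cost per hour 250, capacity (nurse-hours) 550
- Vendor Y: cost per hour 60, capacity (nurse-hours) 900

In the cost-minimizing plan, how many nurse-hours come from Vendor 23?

Use sources in increasing cost order.
Vendor Y (60): use full 900 → 2250 nurse-hours to go.
Vendor 27 at 130: take all 600 nurse-hours → 1650 still needed.
Vendor 18 (170): use full 1250 → 400 nurse-hours to go.
Vendor 23 at 190: take 400 of its 850 → requirement met.
Vendor 6: unused.

400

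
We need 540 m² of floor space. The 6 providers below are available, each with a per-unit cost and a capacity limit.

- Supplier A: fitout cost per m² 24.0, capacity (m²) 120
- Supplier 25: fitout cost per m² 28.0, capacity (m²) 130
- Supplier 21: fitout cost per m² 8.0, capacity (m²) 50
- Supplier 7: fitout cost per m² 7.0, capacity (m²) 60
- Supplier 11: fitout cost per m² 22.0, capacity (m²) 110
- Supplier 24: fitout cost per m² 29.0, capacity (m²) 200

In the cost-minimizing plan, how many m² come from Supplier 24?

Use providers in increasing cost order.
Take 60 from Supplier 7 at 7.0 ; need 480 more.
Take 50 from Supplier 21 at 8.0 ; need 430 more.
Supplier 11 (22.0): use full 110 ; 320 m² to go.
Take 120 from Supplier A at 24.0 ; need 200 more.
Supplier 25 (28.0): use full 130 ; 70 m² to go.
Take 70 from Supplier 24 at 29.0 to finish.

70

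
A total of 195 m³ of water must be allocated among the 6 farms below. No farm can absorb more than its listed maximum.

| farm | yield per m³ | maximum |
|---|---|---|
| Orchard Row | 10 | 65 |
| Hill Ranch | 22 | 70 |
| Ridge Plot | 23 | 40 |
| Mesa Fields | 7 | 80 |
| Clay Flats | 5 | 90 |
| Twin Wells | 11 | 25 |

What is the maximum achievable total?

3335

Highest yield per m³ first: Ridge Plot 23 > Hill Ranch 22 > Twin Wells 11 > Orchard Row 10 > Mesa Fields 7 > Clay Flats 5.
Ridge Plot takes 40 to reach its cap of 40 — 155 left.
Hill Ranch takes 70 to reach its cap of 70 — 85 left.
Give Twin Wells 25 to hit its cap of 25 — 60 left.
Only 60 left; Orchard Row takes them to reach 60.
Total = 10×60 + 22×70 + 23×40 + 11×25 = 3335.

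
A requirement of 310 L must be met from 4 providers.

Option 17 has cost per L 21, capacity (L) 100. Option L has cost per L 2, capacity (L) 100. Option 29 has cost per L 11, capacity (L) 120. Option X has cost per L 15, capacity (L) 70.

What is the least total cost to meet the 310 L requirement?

2990

Fill from the cheapest provider first.
Option L (2): use full 100 → 210 L to go.
Take 120 from Option 29 at 11 → need 90 more.
Take 70 from Option X at 15 → need 20 more.
Option 17 (21): take the remaining 20 → done.
Cost = 100×2 + 120×11 + 70×15 + 20×21 = 2990.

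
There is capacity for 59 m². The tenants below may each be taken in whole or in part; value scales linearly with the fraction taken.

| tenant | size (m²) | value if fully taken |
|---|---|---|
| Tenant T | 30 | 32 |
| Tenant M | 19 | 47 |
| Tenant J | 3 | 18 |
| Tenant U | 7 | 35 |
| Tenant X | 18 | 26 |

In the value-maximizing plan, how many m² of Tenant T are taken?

Rank by value-to-size ratio: Tenant J 18/3≈6, Tenant U 35/7≈5, Tenant M 47/19≈2.47, Tenant X 26/18≈1.44, Tenant T 32/30≈1.07.
Take all of Tenant J (3 m², value 18) — 56 m² left.
All 7 m² of Tenant U fit (value 35) — 49 remain.
Tenant M: take in full, 19 m² for value 47 — 30 left.
All 18 m² of Tenant X fit (value 26) — 12 remain.
Only 12 m² remain; take 12/30 of Tenant T for value 32×12/30 = 12.8.

12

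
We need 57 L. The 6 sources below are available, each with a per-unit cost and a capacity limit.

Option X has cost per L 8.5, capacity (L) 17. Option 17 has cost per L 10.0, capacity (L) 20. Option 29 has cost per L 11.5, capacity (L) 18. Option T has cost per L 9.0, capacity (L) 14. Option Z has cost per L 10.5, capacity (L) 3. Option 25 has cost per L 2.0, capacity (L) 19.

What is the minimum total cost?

378.5

Cheapest first:
Option 25 at 2.0: take all 19 L — 38 still needed.
Option X (8.5): use full 17 — 21 L to go.
Option T at 9.0: take all 14 L — 7 still needed.
Option 17 at 10.0: take 7 of its 20 — requirement met.
Option Z, Option 29: unused.
Cost = 19×2.0 + 17×8.5 + 14×9.0 + 7×10.0 = 378.5.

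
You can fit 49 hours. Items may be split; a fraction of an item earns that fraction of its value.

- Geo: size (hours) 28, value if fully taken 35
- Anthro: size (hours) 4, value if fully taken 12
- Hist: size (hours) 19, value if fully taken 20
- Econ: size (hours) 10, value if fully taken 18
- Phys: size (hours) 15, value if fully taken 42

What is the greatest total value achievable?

Best value per unit of size first: Anthro 12/4≈3, Phys 42/15≈2.8, Econ 18/10≈1.8, Geo 35/28≈1.25, Hist 20/19≈1.05.
Take all of Anthro (4 hours, value 12) — 45 hours left.
All 15 hours of Phys fit (value 42) — 30 remain.
Econ: take in full, 10 hours for value 18 — 20 left.
Only 20 hours remain; take 20/28 of Geo for value 35×20/28 = 25.
Total value = 97.

97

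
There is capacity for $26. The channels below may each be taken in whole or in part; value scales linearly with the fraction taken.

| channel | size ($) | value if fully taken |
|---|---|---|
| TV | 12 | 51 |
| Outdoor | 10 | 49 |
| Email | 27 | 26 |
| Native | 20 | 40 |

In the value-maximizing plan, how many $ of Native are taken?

Rank by value-to-size ratio: Outdoor 49/10≈4.9, TV 51/12≈4.25, Native 40/20≈2, Email 26/27≈0.963.
All 10 $ of Outdoor fit (value 49) — 16 remain.
Take all of TV (12 $, value 51) — 4 $ left.
4 $ left: a 4/20 share of Native gives 40×4/20 = 8.

4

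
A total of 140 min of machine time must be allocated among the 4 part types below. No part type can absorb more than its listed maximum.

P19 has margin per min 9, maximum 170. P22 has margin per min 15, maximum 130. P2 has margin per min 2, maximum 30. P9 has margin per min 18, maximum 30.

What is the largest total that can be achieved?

Order the part types by margin per min: P9 18 > P22 15 > P19 9 > P2 2.
P9: +30 to 30 (cap) ; 110 left.
P22 has room for 130 but only 110 remain, so it gets 110.
Total = 15×110 + 18×30 = 2190.

2190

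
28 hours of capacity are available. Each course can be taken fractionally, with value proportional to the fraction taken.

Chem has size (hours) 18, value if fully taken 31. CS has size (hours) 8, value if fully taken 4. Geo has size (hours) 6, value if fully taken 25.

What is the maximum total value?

58

Rank by value-to-size ratio: Geo 25/6≈4.17, Chem 31/18≈1.72, CS 4/8≈0.5.
Geo: take in full, 6 hours for value 25 → 22 left.
All 18 hours of Chem fit (value 31) → 4 remain.
Fill the last 4 hours with part of CS: 4/8 of it earns 2.
Total value = 58.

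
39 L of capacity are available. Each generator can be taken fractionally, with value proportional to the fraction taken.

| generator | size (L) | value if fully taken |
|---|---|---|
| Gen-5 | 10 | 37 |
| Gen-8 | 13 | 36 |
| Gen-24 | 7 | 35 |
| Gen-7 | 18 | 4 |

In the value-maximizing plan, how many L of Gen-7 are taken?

9

Rank by value-to-size ratio: Gen-24 35/7≈5, Gen-5 37/10≈3.7, Gen-8 36/13≈2.77, Gen-7 4/18≈0.222.
Gen-24: take in full, 7 L for value 35 → 32 left.
All 10 L of Gen-5 fit (value 37) → 22 remain.
Gen-8: take in full, 13 L for value 36 → 9 left.
9 L left: a 9/18 share of Gen-7 gives 4×9/18 = 2.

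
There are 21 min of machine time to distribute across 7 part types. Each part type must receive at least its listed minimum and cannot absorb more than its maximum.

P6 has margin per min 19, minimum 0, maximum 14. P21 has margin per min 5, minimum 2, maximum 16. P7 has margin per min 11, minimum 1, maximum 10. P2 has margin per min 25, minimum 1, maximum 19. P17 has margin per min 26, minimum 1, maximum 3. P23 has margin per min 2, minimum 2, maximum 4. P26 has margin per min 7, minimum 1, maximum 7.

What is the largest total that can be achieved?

410

Meeting every minimum uses 0+2+1+1+1+2+1 = 8 min, leaving 13.
Order the part types by margin per min: P17 26 > P2 25 > P6 19 > P7 11 > P26 7 > P21 5 > P23 2.
P17: +2 to 3 (cap) — 11 left.
P2: +11 (room for 18) → 12. Pool exhausted.
Total = 5×2 + 11×1 + 25×12 + 26×3 + 2×2 + 7×1 = 410.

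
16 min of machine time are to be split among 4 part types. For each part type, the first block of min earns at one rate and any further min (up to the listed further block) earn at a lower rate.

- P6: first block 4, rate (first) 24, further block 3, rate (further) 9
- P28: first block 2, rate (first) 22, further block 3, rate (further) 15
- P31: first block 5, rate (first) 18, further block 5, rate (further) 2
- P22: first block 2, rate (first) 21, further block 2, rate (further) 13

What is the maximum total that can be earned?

Rank every tier by rate: P6/tier1 24 > P28/tier1 22 > P22/tier1 21 > P31/tier1 18 > P28/tier2 15 > P22/tier2 13 > P6/tier2 9 > P31/tier2 2.
P6/tier1 (24): +4 ; 12 left.
Fill P28 tier1 block (2 at 22) ; 10 left.
P22/tier1 (21): +2 ; 8 left.
P31 tier1 at 18: fill all 5 ; 3 left.
Fill P28 tier2 block (3 at 15) ; 0 left.
Total = 24×4 + 22×2 + 21×2 + 18×5 + 15×3 = 317.

317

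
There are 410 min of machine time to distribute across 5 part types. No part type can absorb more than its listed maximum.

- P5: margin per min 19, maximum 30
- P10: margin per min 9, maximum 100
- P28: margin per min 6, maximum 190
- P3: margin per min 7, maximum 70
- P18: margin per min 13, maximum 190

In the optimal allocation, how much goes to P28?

20

Rank by margin per min: P5 19 > P18 13 > P10 9 > P3 7 > P28 6.
P5 takes 30 to reach its cap of 30 — 380 left.
P18: +190 to 190 (cap) — 190 left.
P10: +100 to 100 (cap) — 90 left.
P3 takes 70 to reach its cap of 70 — 20 left.
Only 20 left; P28 takes them to reach 20.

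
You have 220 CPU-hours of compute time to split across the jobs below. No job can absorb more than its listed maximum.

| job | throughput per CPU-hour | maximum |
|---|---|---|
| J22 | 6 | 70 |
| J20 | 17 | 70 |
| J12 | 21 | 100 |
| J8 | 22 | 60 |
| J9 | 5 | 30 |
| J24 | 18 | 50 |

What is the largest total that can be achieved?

Highest throughput per CPU-hour first: J8 22 > J12 21 > J24 18 > J20 17 > J22 6 > J9 5.
J8 takes 60 to reach its cap of 60 ; 160 left.
J12 takes 100 to reach its cap of 100 ; 60 left.
J24: +50 to 50 (cap) ; 10 left.
J20: +10 (room for 70) → 10. Pool exhausted.
Total = 17×10 + 21×100 + 22×60 + 18×50 = 4490.

4490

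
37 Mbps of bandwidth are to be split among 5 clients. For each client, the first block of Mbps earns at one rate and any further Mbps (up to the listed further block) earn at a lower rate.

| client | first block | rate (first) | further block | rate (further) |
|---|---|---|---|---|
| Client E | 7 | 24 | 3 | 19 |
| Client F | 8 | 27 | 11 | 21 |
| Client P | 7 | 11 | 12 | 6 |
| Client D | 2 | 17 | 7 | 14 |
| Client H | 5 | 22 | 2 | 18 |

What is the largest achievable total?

Treat each block as its own option and order by rate: Client F/tier1 27 > Client E/tier1 24 > Client H/tier1 22 > Client F/tier2 21 > Client E/tier2 19 > Client H/tier2 18 > Client D/tier1 17 > Client D/tier2 14 > Client P/tier1 11 > Client P/tier2 6.
Client F/tier1 (27): +8 → 29 left.
Fill Client E tier1 block (7 at 24) → 22 left.
Client H/tier1 (22): +5 → 17 left.
Client F tier2 at 21: fill all 11 → 6 left.
Client E tier2 at 19: fill all 3 → 3 left.
Client H/tier2 (18): +2 → 1 left.
Client D/tier1: +1 of 2 at 17; pool empty.
Total = 27×8 + 24×7 + 22×5 + 21×11 + 19×3 + 18×2 + 17×1 = 835.

835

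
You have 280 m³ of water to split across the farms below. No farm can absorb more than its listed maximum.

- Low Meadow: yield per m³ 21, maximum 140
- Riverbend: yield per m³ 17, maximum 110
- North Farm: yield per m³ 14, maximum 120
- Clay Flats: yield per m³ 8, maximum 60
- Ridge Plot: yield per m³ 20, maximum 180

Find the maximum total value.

5740

Highest yield per m³ first: Low Meadow 21 > Ridge Plot 20 > Riverbend 17 > North Farm 14 > Clay Flats 8.
Low Meadow takes 140 to reach its cap of 140 ; 140 left.
Ridge Plot has room for 180 but only 140 remain, so it gets 140.
Total = 21×140 + 20×140 = 5740.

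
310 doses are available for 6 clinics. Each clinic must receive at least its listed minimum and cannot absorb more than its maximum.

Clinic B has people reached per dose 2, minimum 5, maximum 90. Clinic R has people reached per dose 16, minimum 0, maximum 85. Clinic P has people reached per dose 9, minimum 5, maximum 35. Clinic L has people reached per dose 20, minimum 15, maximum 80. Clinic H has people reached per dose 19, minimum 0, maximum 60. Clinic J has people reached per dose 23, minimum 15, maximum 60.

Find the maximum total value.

Meeting every minimum uses 5+0+5+15+0+15 = 40 doses, leaving 270.
Rank by people reached per dose: Clinic J 23 > Clinic L 20 > Clinic H 19 > Clinic R 16 > Clinic P 9 > Clinic B 2.
Clinic J takes 45 more to reach its cap of 60 → 225 left.
Clinic L: +65 to 80 (cap) → 160 left.
Clinic H takes 60 more to reach its cap of 60 → 100 left.
Clinic R takes 85 more to reach its cap of 85 → 15 left.
Clinic P: +15 (room for 30) → 20. Pool exhausted.
Total = 2×5 + 16×85 + 9×20 + 20×80 + 19×60 + 23×60 = 5670.

5670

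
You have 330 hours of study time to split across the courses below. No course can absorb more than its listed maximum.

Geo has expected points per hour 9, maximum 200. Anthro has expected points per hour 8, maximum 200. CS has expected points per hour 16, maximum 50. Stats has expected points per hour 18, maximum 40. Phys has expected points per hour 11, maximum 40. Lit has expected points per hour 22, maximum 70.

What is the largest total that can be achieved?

4670

Highest expected points per hour first: Lit 22 > Stats 18 > CS 16 > Phys 11 > Geo 9 > Anthro 8.
Lit takes 70 to reach its cap of 70 — 260 left.
Stats: +40 to 40 (cap) — 220 left.
Give CS 50 to hit its cap of 50 — 170 left.
Phys: +40 to 40 (cap) — 130 left.
Geo has room for 200 but only 130 remain, so it gets 130.
Total = 9×130 + 16×50 + 18×40 + 11×40 + 22×70 = 4670.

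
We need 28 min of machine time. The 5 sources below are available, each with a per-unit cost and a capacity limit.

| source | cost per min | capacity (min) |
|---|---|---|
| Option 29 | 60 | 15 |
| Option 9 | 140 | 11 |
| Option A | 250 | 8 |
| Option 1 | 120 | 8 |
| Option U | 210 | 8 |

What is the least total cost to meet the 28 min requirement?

Fill from the cheapest source first.
Take 15 from Option 29 at 60 → need 13 more.
Option 1 at 120: take all 8 min → 5 still needed.
Option 9 at 140: take 5 of its 11 → requirement met.
Option U, Option A: unused.
Cost = 15×60 + 8×120 + 5×140 = 2560.

2560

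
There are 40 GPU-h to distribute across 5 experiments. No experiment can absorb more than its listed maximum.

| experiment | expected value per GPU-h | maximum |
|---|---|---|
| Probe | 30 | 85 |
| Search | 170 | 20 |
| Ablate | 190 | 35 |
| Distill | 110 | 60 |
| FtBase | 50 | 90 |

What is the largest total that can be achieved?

Order the experiments by expected value per GPU-h: Ablate 190 > Search 170 > Distill 110 > FtBase 50 > Probe 30.
Give Ablate 35 to hit its cap of 35 — 5 left.
Search has room for 20 but only 5 remain, so it gets 5.
Total = 170×5 + 190×35 = 7500.

7500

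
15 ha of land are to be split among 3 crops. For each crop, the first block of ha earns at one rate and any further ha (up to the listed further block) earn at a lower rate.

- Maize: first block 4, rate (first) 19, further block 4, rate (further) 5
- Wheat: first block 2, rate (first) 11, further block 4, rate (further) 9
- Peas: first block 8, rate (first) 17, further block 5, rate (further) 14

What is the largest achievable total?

Treat each block as its own option and order by rate: Maize/first 19 > Peas/first 17 > Peas/second 14 > Wheat/first 11 > Wheat/second 9 > Maize/second 5.
Fill Maize first block (4 at 19) → 11 left.
Fill Peas first block (8 at 17) → 3 left.
Peas/second: +3 of 5 at 14; pool empty.
Total = 19×4 + 17×8 + 14×3 = 254.

254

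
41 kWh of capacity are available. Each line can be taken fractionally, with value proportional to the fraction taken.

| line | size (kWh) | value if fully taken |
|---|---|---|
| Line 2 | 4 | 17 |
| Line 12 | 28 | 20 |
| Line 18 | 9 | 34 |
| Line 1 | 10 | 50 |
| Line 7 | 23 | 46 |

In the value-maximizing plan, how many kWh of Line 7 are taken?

Best value per unit of size first: Line 1 50/10≈5, Line 2 17/4≈4.25, Line 18 34/9≈3.78, Line 7 46/23≈2, Line 12 20/28≈0.714.
Line 1: take in full, 10 kWh for value 50 ; 31 left.
Take all of Line 2 (4 kWh, value 17) ; 27 kWh left.
All 9 kWh of Line 18 fit (value 34) ; 18 remain.
Fill the last 18 kWh with part of Line 7: 18/23 of it earns 36.

18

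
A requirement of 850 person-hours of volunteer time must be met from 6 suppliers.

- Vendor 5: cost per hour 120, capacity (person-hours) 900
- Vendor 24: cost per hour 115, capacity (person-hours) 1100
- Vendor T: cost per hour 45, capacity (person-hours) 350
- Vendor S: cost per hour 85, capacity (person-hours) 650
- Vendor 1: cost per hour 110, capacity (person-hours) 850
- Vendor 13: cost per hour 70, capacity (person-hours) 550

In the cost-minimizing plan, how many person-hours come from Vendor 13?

500

Cheapest first:
Vendor T at 45: take all 350 person-hours ; 500 still needed.
Vendor 13 at 70: take 500 of its 550 ; requirement met.
Vendor S, Vendor 1, Vendor 24, Vendor 5: unused.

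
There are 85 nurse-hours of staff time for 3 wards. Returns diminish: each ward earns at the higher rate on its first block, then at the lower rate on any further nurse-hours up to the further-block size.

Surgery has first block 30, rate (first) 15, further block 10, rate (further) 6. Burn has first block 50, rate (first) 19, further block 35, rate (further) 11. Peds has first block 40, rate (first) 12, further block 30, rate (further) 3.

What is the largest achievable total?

1460

Rank every tier by rate: Burn/tier1 19 > Surgery/tier1 15 > Peds/tier1 12 > Burn/tier2 11 > Surgery/tier2 6 > Peds/tier2 3.
Fill Burn tier1 block (50 at 19) → 35 left.
Fill Surgery tier1 block (30 at 15) → 5 left.
5 remain; put them into Peds tier1 at 12.
Total = 19×50 + 15×30 + 12×5 = 1460.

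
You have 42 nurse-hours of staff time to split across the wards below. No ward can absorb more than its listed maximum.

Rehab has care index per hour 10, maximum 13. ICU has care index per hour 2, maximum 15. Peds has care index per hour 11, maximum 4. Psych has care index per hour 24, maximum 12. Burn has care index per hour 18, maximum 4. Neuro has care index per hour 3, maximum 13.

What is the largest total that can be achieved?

Highest care index per hour first: Psych 24 > Burn 18 > Peds 11 > Rehab 10 > Neuro 3 > ICU 2.
Give Psych 12 to hit its cap of 12 ; 30 left.
Give Burn 4 to hit its cap of 4 ; 26 left.
Peds takes 4 to reach its cap of 4 ; 22 left.
Give Rehab 13 to hit its cap of 13 ; 9 left.
Only 9 left; Neuro takes them to reach 9.
Total = 10×13 + 11×4 + 24×12 + 18×4 + 3×9 = 561.

561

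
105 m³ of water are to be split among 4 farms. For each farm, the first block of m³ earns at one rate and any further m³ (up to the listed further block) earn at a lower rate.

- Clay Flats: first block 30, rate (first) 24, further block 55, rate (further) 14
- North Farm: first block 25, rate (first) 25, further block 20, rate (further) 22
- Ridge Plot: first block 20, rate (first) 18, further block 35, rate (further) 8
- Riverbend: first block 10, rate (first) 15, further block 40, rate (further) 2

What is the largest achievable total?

Order all 8 blocks by rate: North Farm/T1 25 > Clay Flats/T1 24 > North Farm/T2 22 > Ridge Plot/T1 18 > Riverbend/T1 15 > Clay Flats/T2 14 > Ridge Plot/T2 8 > Riverbend/T2 2.
North Farm/T1 (25): +25 — 80 left.
Fill Clay Flats T1 block (30 at 24) — 50 left.
North Farm/T2 (22): +20 — 30 left.
Ridge Plot T1 at 18: fill all 20 — 10 left.
Riverbend/T1 (15): +10 — 0 left.
Total = 25×25 + 24×30 + 22×20 + 18×20 + 15×10 = 2295.

2295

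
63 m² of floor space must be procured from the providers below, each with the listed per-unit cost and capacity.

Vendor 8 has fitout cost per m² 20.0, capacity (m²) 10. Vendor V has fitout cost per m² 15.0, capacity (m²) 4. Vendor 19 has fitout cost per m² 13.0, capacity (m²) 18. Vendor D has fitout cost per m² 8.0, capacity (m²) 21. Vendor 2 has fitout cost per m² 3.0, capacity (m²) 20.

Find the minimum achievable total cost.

Fill from the cheapest provider first.
Vendor 2 (3.0): use full 20 — 43 m² to go.
Vendor D at 8.0: take all 21 m² — 22 still needed.
Vendor 19 at 13.0: take all 18 m² — 4 still needed.
Vendor V (15.0): use full 4 — 0 m² to go.
Vendor 8: unused.
Cost = 20×3.0 + 21×8.0 + 18×13.0 + 4×15.0 = 522.

522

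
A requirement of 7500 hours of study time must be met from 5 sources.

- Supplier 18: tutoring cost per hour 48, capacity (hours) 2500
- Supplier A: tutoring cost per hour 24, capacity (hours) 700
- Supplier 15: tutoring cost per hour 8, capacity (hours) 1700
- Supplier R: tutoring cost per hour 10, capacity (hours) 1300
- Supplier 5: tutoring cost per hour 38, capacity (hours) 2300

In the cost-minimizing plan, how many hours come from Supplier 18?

1500

Cheapest first:
Take 1700 from Supplier 15 at 8 → need 5800 more.
Supplier R (10): use full 1300 → 4500 hours to go.
Supplier A (24): use full 700 → 3800 hours to go.
Take 2300 from Supplier 5 at 38 → need 1500 more.
Supplier 18 (48): take the remaining 1500 → done.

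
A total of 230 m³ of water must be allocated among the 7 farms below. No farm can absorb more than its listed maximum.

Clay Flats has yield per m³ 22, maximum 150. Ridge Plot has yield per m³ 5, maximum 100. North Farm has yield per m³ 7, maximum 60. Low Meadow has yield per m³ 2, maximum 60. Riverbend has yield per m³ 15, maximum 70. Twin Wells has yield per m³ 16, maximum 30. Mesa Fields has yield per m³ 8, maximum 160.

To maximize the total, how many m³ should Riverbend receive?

Rank by yield per m³: Clay Flats 22 > Twin Wells 16 > Riverbend 15 > Mesa Fields 8 > North Farm 7 > Ridge Plot 5 > Low Meadow 2.
Clay Flats takes 150 to reach its cap of 150 ; 80 left.
Give Twin Wells 30 to hit its cap of 30 ; 50 left.
Riverbend: +50 (room for 70) → 50. Pool exhausted.

50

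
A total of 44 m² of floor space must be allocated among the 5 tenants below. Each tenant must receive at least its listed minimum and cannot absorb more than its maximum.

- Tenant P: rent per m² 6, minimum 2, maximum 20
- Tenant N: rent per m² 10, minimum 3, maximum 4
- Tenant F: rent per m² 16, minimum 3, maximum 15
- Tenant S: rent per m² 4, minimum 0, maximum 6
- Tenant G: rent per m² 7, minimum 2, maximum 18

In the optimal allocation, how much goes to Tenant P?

Meeting every minimum uses 2+3+3+0+2 = 10 m², leaving 34.
Rank by rent per m²: Tenant F 16 > Tenant N 10 > Tenant G 7 > Tenant P 6 > Tenant S 4.
Tenant F: +12 to 15 (cap) → 22 left.
Tenant N takes 1 more to reach its cap of 4 → 21 left.
Tenant G takes 16 more to reach its cap of 18 → 5 left.
Tenant P: +5 (room for 18) → 7. Pool exhausted.

7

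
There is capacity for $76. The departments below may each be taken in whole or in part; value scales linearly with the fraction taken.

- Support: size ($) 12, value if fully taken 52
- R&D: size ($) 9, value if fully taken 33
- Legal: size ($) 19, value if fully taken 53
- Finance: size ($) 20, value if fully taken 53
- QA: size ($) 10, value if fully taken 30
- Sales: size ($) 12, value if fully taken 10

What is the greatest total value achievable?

226

Sort by value density: Support 52/12≈4.33, R&D 33/9≈3.67, QA 30/10≈3, Legal 53/19≈2.79, Finance 53/20≈2.65, Sales 10/12≈0.833.
Take all of Support (12 $, value 52) → 64 $ left.
Take all of R&D (9 $, value 33) → 55 $ left.
Take all of QA (10 $, value 30) → 45 $ left.
Legal: take in full, 19 $ for value 53 → 26 left.
All 20 $ of Finance fit (value 53) → 6 remain.
Fill the last 6 $ with part of Sales: 6/12 of it earns 5.
Total value = 226.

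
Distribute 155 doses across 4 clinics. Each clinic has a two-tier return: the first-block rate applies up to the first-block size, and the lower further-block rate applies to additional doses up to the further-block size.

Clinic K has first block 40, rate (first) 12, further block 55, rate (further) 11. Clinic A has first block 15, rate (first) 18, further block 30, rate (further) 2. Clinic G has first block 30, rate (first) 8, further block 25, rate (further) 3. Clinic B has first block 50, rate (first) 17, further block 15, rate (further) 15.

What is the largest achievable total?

2210

Order all 8 blocks by rate: Clinic A/first 18 > Clinic B/first 17 > Clinic B/second 15 > Clinic K/first 12 > Clinic K/second 11 > Clinic G/first 8 > Clinic G/second 3 > Clinic A/second 2.
Clinic A first at 18: fill all 15 ; 140 left.
Clinic B/first (17): +50 ; 90 left.
Clinic B/second (15): +15 ; 75 left.
Clinic K/first (12): +40 ; 35 left.
Clinic K second at 11: only 35 left, fill 35.
Total = 18×15 + 17×50 + 15×15 + 12×40 + 11×35 = 2210.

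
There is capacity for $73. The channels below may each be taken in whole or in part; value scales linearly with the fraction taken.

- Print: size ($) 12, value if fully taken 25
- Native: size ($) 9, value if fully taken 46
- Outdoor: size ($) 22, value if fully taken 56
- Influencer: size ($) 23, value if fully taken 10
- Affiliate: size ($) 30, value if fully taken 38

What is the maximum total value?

165

Sort by value density: Native 46/9≈5.11, Outdoor 56/22≈2.55, Print 25/12≈2.08, Affiliate 38/30≈1.27, Influencer 10/23≈0.435.
Take all of Native (9 $, value 46) — 64 $ left.
All 22 $ of Outdoor fit (value 56) — 42 remain.
All 12 $ of Print fit (value 25) — 30 remain.
All 30 $ of Affiliate fit (value 38) — 0 remain.
Total value = 165.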